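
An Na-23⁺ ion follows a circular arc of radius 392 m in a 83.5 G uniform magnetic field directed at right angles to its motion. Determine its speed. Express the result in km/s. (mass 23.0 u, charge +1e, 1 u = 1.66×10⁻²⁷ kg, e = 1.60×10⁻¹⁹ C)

v ≈ 13700 km/s

From qvB = mv²/r, v = qBr/m.
v = (1×1.60×10^-19)(8.35×10^-3)(392) / (3.82×10^-26) = 1.37×10^7 m/s.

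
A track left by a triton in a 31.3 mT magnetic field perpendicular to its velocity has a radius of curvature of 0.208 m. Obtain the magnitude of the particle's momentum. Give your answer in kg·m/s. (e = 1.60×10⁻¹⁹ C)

Since qvB = mv²/r, the momentum p = mv = qBr.
p = (1×1.60×10^-19)(0.0313)(0.208) = 1.04×10^-21 kg·m/s.

p ≈ 1.04×10^-21 kg·m/s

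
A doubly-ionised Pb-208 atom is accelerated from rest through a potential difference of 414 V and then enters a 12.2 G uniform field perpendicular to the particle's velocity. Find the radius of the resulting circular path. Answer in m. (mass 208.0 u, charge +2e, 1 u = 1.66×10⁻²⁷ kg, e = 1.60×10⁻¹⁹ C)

r ≈ 24.5 m

The kinetic energy gained is K = qV = (2×1.60×10^-19)(414) = 1.32×10^-16 J.
v = √(2K/m) = 2.77×10^4 m/s.
r = mv/(qB) = (3.45×10^-25)(2.77×10^4) / [(2×1.60×10^-19)(1.22×10^-3)] = 24.5 m.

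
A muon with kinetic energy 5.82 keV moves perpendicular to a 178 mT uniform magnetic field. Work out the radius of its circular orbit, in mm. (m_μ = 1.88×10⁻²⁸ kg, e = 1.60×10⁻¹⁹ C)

Convert the energy: K = 5.82 keV = 9.31×10^-16 J.
v = √(2K/m) = √(2·9.31×10^-16/1.88×10^-28) = 3.15×10^6 m/s.
r = mv/(qB) = (1.88×10^-28)(3.15×10^6) / [(1×1.60×10^-19)(0.178)] = 0.0208 m.

r ≈ 20.8 mm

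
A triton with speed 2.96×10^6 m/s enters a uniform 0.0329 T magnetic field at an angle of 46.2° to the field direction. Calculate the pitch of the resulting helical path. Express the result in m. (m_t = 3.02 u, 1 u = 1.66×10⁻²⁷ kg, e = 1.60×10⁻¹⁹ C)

pitch ≈ 12.3 m

The velocity component along B is v∥ = v cos46.2° = 2.05×10^6 m/s.
The cyclotron period T = 2πm/(qB) = 5.98×10^-6 s is set by m, q, B alone.
Pitch = v∥·T = (2.05×10^6)(5.98×10^-6) = 12.3 m.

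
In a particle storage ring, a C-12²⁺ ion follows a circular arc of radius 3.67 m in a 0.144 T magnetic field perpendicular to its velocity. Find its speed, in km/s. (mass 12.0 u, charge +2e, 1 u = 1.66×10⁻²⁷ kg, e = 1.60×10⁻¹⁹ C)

From qvB = mv²/r, v = qBr/m.
v = (2×1.60×10^-19)(0.144)(3.67) / (1.99×10^-26) = 8.49×10^6 m/s.

v ≈ 8490 km/s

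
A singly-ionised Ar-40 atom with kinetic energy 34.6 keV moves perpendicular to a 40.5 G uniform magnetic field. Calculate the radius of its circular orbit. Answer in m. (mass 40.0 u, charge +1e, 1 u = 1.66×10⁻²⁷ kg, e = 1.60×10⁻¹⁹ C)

Convert the energy: K = 34.6 keV = 5.54×10^-15 J.
v = √(2K/m) = √(2·5.54×10^-15/6.64×10^-26) = 4.08×10^5 m/s.
r = mv/(qB) = (6.64×10^-26)(4.08×10^5) / [(1×1.60×10^-19)(4.05×10^-3)] = 41.8 m.

r ≈ 41.8 m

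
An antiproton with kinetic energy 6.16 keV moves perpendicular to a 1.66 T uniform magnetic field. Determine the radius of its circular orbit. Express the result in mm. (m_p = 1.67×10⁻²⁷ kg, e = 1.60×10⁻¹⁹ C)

r ≈ 6.83 mm

Convert the energy: K = 6.16 keV = 9.86×10^-16 J.
v = √(2K/m) = √(2·9.86×10^-16/1.67×10^-27) = 1.09×10^6 m/s.
r = mv/(qB) = (1.67×10^-27)(1.09×10^6) / [(1×1.60×10^-19)(1.66)] = 6.83×10^-3 m.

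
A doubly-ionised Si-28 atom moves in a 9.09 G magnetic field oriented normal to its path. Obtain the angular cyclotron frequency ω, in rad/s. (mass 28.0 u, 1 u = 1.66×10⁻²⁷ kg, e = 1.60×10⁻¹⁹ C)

ω ≈ 6260 rad/s

ω = qB/m = (2×1.60×10^-19)(9.09×10^-4) / (4.65×10^-26) = 6260 rad/s.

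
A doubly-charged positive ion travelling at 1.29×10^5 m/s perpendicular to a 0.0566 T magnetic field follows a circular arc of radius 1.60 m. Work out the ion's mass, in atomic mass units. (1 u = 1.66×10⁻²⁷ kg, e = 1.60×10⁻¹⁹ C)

m ≈ 135 u

qvB = mv²/r ⇒ m = qBr/v.
m = (2×1.60×10^-19)(0.0566)(1.60) / (1.29×10^5) = 2.25×10^-25 kg = 135 u.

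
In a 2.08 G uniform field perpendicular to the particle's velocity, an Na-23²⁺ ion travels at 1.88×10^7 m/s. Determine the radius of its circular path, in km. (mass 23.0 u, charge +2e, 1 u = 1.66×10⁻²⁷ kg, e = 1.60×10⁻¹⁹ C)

r ≈ 10.8 km

The magnetic force provides the centripetal force: qvB = mv²/r, so r = mv/(qB).
r = (3.82×10^-26 kg)(1.88×10^7 m/s) / [(2×1.60×10^-19 C)(2.08×10^-4 T)] = 1.08×10^4 m.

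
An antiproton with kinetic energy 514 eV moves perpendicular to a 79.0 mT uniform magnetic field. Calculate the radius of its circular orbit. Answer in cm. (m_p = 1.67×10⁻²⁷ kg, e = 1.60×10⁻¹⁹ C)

r ≈ 4.15 cm

Convert the energy: K = 514 eV = 8.22×10^-17 J.
v = √(2K/m) = √(2·8.22×10^-17/1.67×10^-27) = 3.14×10^5 m/s.
r = mv/(qB) = (1.67×10^-27)(3.14×10^5) / [(1×1.60×10^-19)(0.0790)] = 0.0415 m.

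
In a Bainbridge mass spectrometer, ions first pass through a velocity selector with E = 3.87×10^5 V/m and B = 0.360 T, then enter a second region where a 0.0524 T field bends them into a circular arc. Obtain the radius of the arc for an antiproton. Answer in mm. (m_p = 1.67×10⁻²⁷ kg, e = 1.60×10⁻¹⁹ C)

The selector passes v = E/B = 3.87×10^5/0.360 = 1.07×10^6 m/s.
In the deflection region, r = mv/(qB₂) = (1.67×10^-27)(1.07×10^6) / [(1×1.60×10^-19)(0.0524)] = 0.214 m.

r ≈ 214 mm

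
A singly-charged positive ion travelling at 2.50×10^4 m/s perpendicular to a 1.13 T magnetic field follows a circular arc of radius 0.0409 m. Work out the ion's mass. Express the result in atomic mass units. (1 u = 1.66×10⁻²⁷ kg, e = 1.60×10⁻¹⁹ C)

m ≈ 178 u

qvB = mv²/r ⇒ m = qBr/v.
m = (1×1.60×10^-19)(1.13)(0.0409) / (2.50×10^4) = 2.96×10^-25 kg = 178 u.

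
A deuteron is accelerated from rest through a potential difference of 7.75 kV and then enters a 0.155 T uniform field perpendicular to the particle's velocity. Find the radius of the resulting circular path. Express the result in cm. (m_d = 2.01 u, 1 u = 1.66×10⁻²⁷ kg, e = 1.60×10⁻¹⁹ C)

The kinetic energy gained is K = qV = (1×1.60×10^-19)(7750) = 1.24×10^-15 J.
v = √(2K/m) = 8.62×10^5 m/s.
r = mv/(qB) = (3.34×10^-27)(8.62×10^5) / [(1×1.60×10^-19)(0.155)] = 0.116 m.

r ≈ 11.6 cm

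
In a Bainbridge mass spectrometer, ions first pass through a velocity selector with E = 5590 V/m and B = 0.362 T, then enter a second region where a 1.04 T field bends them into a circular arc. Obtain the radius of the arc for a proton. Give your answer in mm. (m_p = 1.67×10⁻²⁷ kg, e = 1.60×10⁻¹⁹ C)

The selector passes v = E/B = 5590/0.362 = 1.54×10^4 m/s.
In the deflection region, r = mv/(qB₂) = (1.67×10^-27)(1.54×10^4) / [(1×1.60×10^-19)(1.04)] = 1.55×10^-4 m.

r ≈ 0.155 mm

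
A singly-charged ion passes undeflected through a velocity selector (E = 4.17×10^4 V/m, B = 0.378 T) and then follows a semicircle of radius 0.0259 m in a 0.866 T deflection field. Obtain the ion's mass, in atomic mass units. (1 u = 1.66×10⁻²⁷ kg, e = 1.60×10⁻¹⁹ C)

m ≈ 19.6 u

v = E/B₁ = 1.10×10^5 m/s.
From r = mv/(qB₂), m = qB₂r/v = (1×1.60×10^-19)(0.866)(0.0259) / (1.10×10^5) = 3.25×10^-26 kg.
In atomic mass units: m = 3.25×10^-26 / 1.66×10^-27 = 19.6 u.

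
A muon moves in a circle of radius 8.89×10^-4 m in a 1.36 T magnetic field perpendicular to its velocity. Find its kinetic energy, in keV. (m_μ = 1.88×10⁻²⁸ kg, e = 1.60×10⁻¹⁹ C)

v = qBr/m = (1×1.60×10^-19)(1.36)(8.89×10^-4) / (1.88×10^-28) = 1.03×10^6 m/s.
K = ½mv² = 0.5·(1.88×10^-28)·(1.03×10^6)² = 9.95×10^-17 J = 0.622 keV.

K ≈ 0.622 keV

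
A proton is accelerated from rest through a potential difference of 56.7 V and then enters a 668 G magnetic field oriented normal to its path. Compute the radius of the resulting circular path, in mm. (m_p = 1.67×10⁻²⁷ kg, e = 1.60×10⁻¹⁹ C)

The kinetic energy gained is K = qV = (1×1.60×10^-19)(56.7) = 9.07×10^-18 J.
v = √(2K/m) = 1.04×10^5 m/s.
r = mv/(qB) = (1.67×10^-27)(1.04×10^5) / [(1×1.60×10^-19)(0.0668)] = 0.0163 m.

r ≈ 16.3 mm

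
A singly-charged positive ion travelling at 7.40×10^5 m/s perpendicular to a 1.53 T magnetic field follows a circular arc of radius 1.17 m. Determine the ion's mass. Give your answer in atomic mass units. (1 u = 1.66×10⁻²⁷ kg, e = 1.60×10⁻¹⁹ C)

qvB = mv²/r ⇒ m = qBr/v.
m = (1×1.60×10^-19)(1.53)(1.17) / (7.40×10^5) = 3.87×10^-25 kg = 233 u.

m ≈ 233 u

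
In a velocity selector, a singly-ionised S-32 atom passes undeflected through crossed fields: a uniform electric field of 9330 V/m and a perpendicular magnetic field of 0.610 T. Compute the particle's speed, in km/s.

For zero net force, qE = qvB, so v = E/B.
v = (9330) / (0.610) = 1.53×10^4 m/s.

v ≈ 15.3 km/s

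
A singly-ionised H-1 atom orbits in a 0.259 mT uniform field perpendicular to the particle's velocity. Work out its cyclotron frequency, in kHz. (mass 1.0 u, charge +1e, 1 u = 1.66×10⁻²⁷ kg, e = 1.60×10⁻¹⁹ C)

f = qB/(2πm) = (1×1.60×10^-19)(2.59×10^-4) / [2π(1.66×10^-27)] = 3970 Hz.

f ≈ 3.97 kHz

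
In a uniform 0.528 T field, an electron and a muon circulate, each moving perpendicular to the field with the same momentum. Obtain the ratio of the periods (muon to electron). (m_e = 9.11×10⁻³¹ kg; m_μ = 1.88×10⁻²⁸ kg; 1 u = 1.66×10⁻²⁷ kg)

ratio ≈ 206

T = 2πm/(qB) is independent of speed, so T₂/T₁ = (m₂/q₂)/(m₁/q₁).
T_{muon}/T_{electron} = (1.88×10^-28/1e) / (9.11×10^-31/1e) = 206.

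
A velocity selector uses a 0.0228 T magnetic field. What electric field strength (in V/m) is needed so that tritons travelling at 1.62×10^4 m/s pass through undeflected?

qE = qvB ⇒ E = vB = (1.62×10^4)(0.0228) = 369 V/m.

E ≈ 369 V/m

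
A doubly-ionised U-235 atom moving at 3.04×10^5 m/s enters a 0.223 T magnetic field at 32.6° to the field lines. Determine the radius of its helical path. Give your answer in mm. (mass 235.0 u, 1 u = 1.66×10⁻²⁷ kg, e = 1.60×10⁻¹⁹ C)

r ≈ 895 mm

Only the perpendicular component v⊥ = v sin32.6° = 1.64×10^5 m/s is bent by the field.
r = m v⊥ /(qB) = (3.90×10^-25)(1.64×10^5) / [(2×1.60×10^-19)(0.223)] = 0.895 m.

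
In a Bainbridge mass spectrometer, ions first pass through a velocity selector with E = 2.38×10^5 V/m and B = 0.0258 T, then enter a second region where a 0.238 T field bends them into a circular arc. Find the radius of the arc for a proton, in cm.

The selector passes v = E/B = 2.38×10^5/0.0258 = 9.22×10^6 m/s.
In the deflection region, r = mv/(qB₂) = (1.67×10^-27)(9.22×10^6) / [(1×1.60×10^-19)(0.238)] = 0.405 m.

r ≈ 40.5 cm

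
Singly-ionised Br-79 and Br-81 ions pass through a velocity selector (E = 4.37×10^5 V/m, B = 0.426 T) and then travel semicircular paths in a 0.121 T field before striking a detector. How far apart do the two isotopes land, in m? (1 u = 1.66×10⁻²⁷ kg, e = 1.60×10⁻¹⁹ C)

Both emerge at v = E/B₁ = 1.03×10^6 m/s.
r = mv/(qB₂), so r₁ = 6.949 m and r₂ = 7.125 m, giving Δr = 0.176 m.
After a semicircle each ion lands a diameter 2r from the entry slit, so the separation is 2Δr = 0.352 m.

Δd ≈ 0.352 m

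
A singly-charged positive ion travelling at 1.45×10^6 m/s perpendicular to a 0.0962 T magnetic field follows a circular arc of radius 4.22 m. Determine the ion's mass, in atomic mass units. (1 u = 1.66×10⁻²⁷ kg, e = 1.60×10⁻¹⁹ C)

m ≈ 27.0 u

qvB = mv²/r ⇒ m = qBr/v.
m = (1×1.60×10^-19)(0.0962)(4.22) / (1.45×10^6) = 4.48×10^-26 kg = 27.0 u.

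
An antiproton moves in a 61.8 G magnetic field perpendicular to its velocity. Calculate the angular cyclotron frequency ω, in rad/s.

ω = qB/m = (1×1.60×10^-19)(6.18×10^-3) / (1.67×10^-27) = 5.92×10^5 rad/s.

ω ≈ 5.92×10^5 rad/s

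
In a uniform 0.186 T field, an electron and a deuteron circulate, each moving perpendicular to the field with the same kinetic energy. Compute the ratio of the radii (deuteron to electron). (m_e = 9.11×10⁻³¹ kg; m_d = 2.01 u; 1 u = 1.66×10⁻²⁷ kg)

r = √(2mK)/(qB) ⇒ at equal K, r ∝ √m/q.
r_{deuteron}/r_{electron} = 60.5.

ratio ≈ 60.5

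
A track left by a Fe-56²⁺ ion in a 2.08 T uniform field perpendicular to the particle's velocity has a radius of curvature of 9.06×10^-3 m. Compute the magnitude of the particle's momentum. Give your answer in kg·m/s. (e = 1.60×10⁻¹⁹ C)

Since qvB = mv²/r, the momentum p = mv = qBr.
p = (2×1.60×10^-19)(2.08)(9.06×10^-3) = 6.03×10^-21 kg·m/s.

p ≈ 6.03×10^-21 kg·m/s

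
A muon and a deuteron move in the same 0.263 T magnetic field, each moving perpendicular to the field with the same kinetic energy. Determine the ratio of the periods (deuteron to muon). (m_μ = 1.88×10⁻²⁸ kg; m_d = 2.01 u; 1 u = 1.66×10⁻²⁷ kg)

ratio ≈ 17.7

T = 2πm/(qB) is independent of speed, so T₂/T₁ = (m₂/q₂)/(m₁/q₁).
T_{deuteron}/T_{muon} = (3.34×10^-27/1e) / (1.88×10^-28/1e) = 17.7.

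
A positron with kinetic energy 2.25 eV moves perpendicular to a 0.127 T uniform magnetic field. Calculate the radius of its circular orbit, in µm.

Convert the energy: K = 2.25 eV = 3.60×10^-19 J.
v = √(2K/m) = √(2·3.60×10^-19/9.11×10^-31) = 8.89×10^5 m/s.
r = mv/(qB) = (9.11×10^-31)(8.89×10^5) / [(1×1.60×10^-19)(0.127)] = 3.99×10^-5 m.

r ≈ 39.9 µm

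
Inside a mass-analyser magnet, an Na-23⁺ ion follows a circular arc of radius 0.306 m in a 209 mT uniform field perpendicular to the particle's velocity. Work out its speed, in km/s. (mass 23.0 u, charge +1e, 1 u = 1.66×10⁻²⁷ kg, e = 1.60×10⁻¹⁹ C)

v ≈ 268 km/s

From qvB = mv²/r, v = qBr/m.
v = (1×1.60×10^-19)(0.209)(0.306) / (3.82×10^-26) = 2.68×10^5 m/s.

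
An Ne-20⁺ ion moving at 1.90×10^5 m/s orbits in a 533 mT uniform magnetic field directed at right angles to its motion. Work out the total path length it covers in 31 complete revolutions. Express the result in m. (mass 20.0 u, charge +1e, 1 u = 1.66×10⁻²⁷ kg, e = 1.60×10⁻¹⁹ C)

r = mv/(qB) = 0.0740 m, so one revolution covers 2πr = 0.465 m.
In 31 revolutions: L = 31·2πr = 14.4 m.

L ≈ 14.4 m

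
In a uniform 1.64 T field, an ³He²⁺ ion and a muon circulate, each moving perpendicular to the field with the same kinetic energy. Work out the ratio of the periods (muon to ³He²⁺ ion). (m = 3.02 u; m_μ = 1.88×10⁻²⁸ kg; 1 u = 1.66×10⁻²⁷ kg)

ratio ≈ 0.0750

T = 2πm/(qB) is independent of speed, so T₂/T₁ = (m₂/q₂)/(m₁/q₁).
T_{muon}/T_{³He²⁺ ion} = (1.88×10^-28/1e) / (5.01×10^-27/2e) = 0.0750.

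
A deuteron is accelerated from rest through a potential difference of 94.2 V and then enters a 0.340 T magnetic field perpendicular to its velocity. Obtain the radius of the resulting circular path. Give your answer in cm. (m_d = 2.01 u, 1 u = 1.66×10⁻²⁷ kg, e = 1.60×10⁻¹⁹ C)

The kinetic energy gained is K = qV = (1×1.60×10^-19)(94.2) = 1.51×10^-17 J.
v = √(2K/m) = 9.50×10^4 m/s.
r = mv/(qB) = (3.34×10^-27)(9.50×10^4) / [(1×1.60×10^-19)(0.340)] = 5.83×10^-3 m.

r ≈ 0.583 cm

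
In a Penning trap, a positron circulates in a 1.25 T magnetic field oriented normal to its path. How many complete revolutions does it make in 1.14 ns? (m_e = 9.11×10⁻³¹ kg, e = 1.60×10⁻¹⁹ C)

T = 2πm/(qB) = 2π(9.11×10^-31) / [(1×1.60×10^-19)(1.25)] = 2.8620×10^-11 s.
N = t/T = 1.14×10^-9 / 2.8620×10^-11 ≈ 39.83, so 39 complete revolutions.

N = 39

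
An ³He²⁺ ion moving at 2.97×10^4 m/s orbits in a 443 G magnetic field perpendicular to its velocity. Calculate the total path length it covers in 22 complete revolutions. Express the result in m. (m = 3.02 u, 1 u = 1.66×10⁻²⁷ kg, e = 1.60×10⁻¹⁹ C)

r = mv/(qB) = 0.0105 m, so one revolution covers 2πr = 0.0660 m.
In 22 revolutions: L = 22·2πr = 1.45 m.

L ≈ 1.45 m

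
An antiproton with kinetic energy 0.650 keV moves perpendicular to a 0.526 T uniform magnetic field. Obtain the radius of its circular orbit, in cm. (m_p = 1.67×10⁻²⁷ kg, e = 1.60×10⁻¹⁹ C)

Convert the energy: K = 0.650 keV = 1.04×10^-16 J.
v = √(2K/m) = √(2·1.04×10^-16/1.67×10^-27) = 3.53×10^5 m/s.
r = mv/(qB) = (1.67×10^-27)(3.53×10^5) / [(1×1.60×10^-19)(0.526)] = 7.00×10^-3 m.

r ≈ 0.700 cm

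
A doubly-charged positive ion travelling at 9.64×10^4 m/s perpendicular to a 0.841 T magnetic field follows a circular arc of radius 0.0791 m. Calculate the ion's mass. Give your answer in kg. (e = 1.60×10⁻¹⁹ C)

m ≈ 2.21×10^-25 kg

qvB = mv²/r ⇒ m = qBr/v.
m = (2×1.60×10^-19)(0.841)(0.0791) / (9.64×10^4) = 2.21×10^-25 kg.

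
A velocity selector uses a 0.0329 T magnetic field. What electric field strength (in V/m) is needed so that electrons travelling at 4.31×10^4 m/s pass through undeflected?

E ≈ 1420 V/m

qE = qvB ⇒ E = vB = (4.31×10^4)(0.0329) = 1420 V/m.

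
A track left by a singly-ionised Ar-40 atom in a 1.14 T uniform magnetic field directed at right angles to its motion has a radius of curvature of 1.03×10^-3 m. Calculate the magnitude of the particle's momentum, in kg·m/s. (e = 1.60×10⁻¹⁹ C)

p ≈ 1.88×10^-22 kg·m/s

Since qvB = mv²/r, the momentum p = mv = qBr.
p = (1×1.60×10^-19)(1.14)(1.03×10^-3) = 1.88×10^-22 kg·m/s.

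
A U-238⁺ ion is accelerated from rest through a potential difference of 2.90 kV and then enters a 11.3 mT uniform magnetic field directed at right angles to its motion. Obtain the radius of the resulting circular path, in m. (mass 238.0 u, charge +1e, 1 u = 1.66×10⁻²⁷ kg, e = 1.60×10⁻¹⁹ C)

r ≈ 10.6 m

The kinetic energy gained is K = qV = (1×1.60×10^-19)(2900) = 4.64×10^-16 J.
v = √(2K/m) = 4.85×10^4 m/s.
r = mv/(qB) = (3.95×10^-25)(4.85×10^4) / [(1×1.60×10^-19)(0.0113)] = 10.6 m.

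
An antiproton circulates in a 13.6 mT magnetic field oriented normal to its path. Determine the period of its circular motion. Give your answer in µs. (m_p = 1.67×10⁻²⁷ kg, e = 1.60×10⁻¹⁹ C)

T ≈ 4.82 µs

The cyclotron period is independent of speed: T = 2πm/(qB).
T = 2π(1.67×10^-27) / [(1×1.60×10^-19)(0.0136)] = 4.82×10^-6 s.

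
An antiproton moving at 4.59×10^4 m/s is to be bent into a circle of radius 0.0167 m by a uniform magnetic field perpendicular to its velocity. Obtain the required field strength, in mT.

qvB = mv²/r gives B = mv/(qr).
B = (1.67×10^-27)(4.59×10^4) / [(1×1.60×10^-19)(0.0167)] = 0.0287 T.

B ≈ 28.7 mT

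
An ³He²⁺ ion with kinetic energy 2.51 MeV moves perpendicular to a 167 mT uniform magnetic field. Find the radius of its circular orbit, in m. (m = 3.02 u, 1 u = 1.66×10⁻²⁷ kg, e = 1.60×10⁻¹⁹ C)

Convert the energy: K = 2.51 MeV = 4.02×10^-13 J.
v = √(2K/m) = √(2·4.02×10^-13/5.01×10^-27) = 1.27×10^7 m/s.
r = mv/(qB) = (5.01×10^-27)(1.27×10^7) / [(2×1.60×10^-19)(0.167)] = 1.19 m.

r ≈ 1.19 m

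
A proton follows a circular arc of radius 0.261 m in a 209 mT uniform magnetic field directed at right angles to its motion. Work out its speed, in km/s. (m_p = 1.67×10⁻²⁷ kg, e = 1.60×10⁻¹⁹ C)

From qvB = mv²/r, v = qBr/m.
v = (1×1.60×10^-19)(0.209)(0.261) / (1.67×10^-27) = 5.23×10^6 m/s.

v ≈ 5230 km/s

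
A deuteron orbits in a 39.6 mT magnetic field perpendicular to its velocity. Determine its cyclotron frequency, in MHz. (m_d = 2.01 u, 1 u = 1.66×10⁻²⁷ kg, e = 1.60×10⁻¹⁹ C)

f = qB/(2πm) = (1×1.60×10^-19)(0.0396) / [2π(3.34×10^-27)] = 3.02×10^5 Hz.

f ≈ 0.302 MHz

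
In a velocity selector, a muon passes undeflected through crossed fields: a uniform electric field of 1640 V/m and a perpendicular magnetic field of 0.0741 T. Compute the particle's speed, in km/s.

v ≈ 22.1 km/s

For zero net force, qE = qvB, so v = E/B.
v = (1640) / (0.0741) = 2.21×10^4 m/s.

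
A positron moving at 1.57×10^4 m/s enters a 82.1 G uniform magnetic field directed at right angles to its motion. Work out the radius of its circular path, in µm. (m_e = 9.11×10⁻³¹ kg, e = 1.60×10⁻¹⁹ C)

The magnetic force provides the centripetal force: qvB = mv²/r, so r = mv/(qB).
r = (9.11×10^-31 kg)(1.57×10^4 m/s) / [(1×1.60×10^-19 C)(8.21×10^-3 T)] = 1.09×10^-5 m.

r ≈ 10.9 µm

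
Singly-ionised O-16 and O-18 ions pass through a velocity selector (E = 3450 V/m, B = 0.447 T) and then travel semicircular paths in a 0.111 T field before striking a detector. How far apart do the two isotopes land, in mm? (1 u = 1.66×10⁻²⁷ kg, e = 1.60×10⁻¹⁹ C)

Both emerge at v = E/B₁ = 7720 m/s.
r = mv/(qB₂), so r₁ = 0.01154 m and r₂ = 0.01299 m, giving Δr = 1.44×10^-3 m.
After a semicircle each ion lands a diameter 2r from the entry slit, so the separation is 2Δr = 2.89×10^-3 m.

Δd ≈ 2.89 mm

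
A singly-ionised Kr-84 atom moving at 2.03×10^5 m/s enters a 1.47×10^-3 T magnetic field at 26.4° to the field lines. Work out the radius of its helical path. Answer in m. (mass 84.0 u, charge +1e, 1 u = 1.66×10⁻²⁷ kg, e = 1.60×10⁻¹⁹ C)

Only the perpendicular component v⊥ = v sin26.4° = 9.03×10^4 m/s is bent by the field.
r = m v⊥ /(qB) = (1.39×10^-25)(9.03×10^4) / [(1×1.60×10^-19)(1.47×10^-3)] = 53.5 m.

r ≈ 53.5 m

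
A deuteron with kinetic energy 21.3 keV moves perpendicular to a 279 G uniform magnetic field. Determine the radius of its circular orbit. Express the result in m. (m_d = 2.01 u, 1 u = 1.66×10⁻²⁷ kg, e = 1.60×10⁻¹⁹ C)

r ≈ 1.07 m

Convert the energy: K = 21.3 keV = 3.41×10^-15 J.
v = √(2K/m) = √(2·3.41×10^-15/3.34×10^-27) = 1.43×10^6 m/s.
r = mv/(qB) = (3.34×10^-27)(1.43×10^6) / [(1×1.60×10^-19)(0.0279)] = 1.07 m.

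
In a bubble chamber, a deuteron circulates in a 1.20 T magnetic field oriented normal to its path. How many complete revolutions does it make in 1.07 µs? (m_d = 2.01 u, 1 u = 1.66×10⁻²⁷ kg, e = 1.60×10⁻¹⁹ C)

T = 2πm/(qB) = 2π(3.3366×10^-27) / [(1×1.60×10^-19)(1.20)] = 1.0919×10^-7 s.
N = t/T = 1.07×10^-6 / 1.0919×10^-7 ≈ 9.80, so 9 complete revolutions.

N = 9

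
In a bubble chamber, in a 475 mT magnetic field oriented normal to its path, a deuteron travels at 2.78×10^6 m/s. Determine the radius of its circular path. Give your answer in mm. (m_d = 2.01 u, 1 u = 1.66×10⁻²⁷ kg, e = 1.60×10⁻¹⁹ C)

The magnetic force provides the centripetal force: qvB = mv²/r, so r = mv/(qB).
r = (3.34×10^-27 kg)(2.78×10^6 m/s) / [(1×1.60×10^-19 C)(0.475 T)] = 0.122 m.

r ≈ 122 mm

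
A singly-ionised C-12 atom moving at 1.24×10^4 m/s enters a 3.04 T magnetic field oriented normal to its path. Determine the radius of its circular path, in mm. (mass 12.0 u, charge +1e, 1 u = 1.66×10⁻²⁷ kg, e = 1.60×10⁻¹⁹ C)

r ≈ 0.508 mm

The magnetic force provides the centripetal force: qvB = mv²/r, so r = mv/(qB).
r = (1.99×10^-26 kg)(1.24×10^4 m/s) / [(1×1.60×10^-19 C)(3.04 T)] = 5.08×10^-4 m.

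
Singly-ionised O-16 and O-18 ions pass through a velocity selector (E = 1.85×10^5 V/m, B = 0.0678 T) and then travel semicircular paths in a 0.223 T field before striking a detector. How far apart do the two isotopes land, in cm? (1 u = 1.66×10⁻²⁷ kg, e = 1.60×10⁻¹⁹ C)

Δd ≈ 50.8 cm

Both emerge at v = E/B₁ = 2.73×10^6 m/s.
r = mv/(qB₂), so r₁ = 2.031 m and r₂ = 2.285 m, giving Δr = 0.254 m.
After a semicircle each ion lands a diameter 2r from the entry slit, so the separation is 2Δr = 0.508 m.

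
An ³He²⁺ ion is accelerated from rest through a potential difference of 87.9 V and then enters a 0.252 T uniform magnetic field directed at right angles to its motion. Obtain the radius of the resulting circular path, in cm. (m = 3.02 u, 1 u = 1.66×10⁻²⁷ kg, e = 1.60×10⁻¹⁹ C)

r ≈ 0.659 cm

The kinetic energy gained is K = qV = (2×1.60×10^-19)(87.9) = 2.81×10^-17 J.
v = √(2K/m) = 1.06×10^5 m/s.
r = mv/(qB) = (5.01×10^-27)(1.06×10^5) / [(2×1.60×10^-19)(0.252)] = 6.59×10^-3 m.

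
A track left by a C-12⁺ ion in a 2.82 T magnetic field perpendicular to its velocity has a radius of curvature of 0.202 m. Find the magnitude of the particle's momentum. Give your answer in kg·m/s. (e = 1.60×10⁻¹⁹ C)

p ≈ 9.11×10^-20 kg·m/s

Since qvB = mv²/r, the momentum p = mv = qBr.
p = (1×1.60×10^-19)(2.82)(0.202) = 9.11×10^-20 kg·m/s.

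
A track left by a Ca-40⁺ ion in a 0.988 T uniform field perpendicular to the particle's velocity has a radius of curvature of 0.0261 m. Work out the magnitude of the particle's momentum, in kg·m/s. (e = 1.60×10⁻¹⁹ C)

p ≈ 4.13×10^-21 kg·m/s

Since qvB = mv²/r, the momentum p = mv = qBr.
p = (1×1.60×10^-19)(0.988)(0.0261) = 4.13×10^-21 kg·m/s.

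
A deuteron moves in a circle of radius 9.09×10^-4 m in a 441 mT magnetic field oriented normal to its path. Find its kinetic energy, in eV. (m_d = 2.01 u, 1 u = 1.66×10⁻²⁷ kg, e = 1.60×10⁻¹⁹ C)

K ≈ 3.85 eV

v = qBr/m = (1×1.60×10^-19)(0.441)(9.09×10^-4) / (3.34×10^-27) = 1.92×10^4 m/s.
K = ½mv² = 0.5·(3.34×10^-27)·(1.92×10^4)² = 6.16×10^-19 J = 3.85 eV.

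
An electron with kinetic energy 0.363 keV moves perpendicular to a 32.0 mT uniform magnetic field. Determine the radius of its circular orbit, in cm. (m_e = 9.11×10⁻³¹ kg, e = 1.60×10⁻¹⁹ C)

r ≈ 0.201 cm

Convert the energy: K = 0.363 keV = 5.81×10^-17 J.
v = √(2K/m) = √(2·5.81×10^-17/9.11×10^-31) = 1.13×10^7 m/s.
r = mv/(qB) = (9.11×10^-31)(1.13×10^7) / [(1×1.60×10^-19)(0.0320)] = 2.01×10^-3 m.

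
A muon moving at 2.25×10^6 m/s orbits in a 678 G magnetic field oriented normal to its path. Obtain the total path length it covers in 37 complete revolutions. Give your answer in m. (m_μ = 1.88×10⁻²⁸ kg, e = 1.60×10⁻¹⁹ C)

L ≈ 9.07 m

r = mv/(qB) = 0.0390 m, so one revolution covers 2πr = 0.245 m.
In 37 revolutions: L = 37·2πr = 9.07 m.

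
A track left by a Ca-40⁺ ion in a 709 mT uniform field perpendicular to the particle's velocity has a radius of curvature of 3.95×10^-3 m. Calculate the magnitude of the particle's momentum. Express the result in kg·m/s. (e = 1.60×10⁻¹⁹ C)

Since qvB = mv²/r, the momentum p = mv = qBr.
p = (1×1.60×10^-19)(0.709)(3.95×10^-3) = 4.48×10^-22 kg·m/s.

p ≈ 4.48×10^-22 kg·m/s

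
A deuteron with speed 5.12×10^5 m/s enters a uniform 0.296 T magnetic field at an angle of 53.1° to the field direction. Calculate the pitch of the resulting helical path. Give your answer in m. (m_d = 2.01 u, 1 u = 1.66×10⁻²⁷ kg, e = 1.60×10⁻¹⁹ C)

The velocity component along B is v∥ = v cos53.1° = 3.07×10^5 m/s.
The cyclotron period T = 2πm/(qB) = 4.43×10^-7 s is set by m, q, B alone.
Pitch = v∥·T = (3.07×10^5)(4.43×10^-7) = 0.136 m.

pitch ≈ 0.136 m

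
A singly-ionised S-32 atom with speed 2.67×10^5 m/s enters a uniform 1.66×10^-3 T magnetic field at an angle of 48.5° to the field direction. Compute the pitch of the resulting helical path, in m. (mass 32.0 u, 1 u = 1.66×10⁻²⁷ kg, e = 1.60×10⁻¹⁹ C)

pitch ≈ 222 m

The velocity component along B is v∥ = v cos48.5° = 1.77×10^5 m/s.
The cyclotron period T = 2πm/(qB) = 1.26×10^-3 s is set by m, q, B alone.
Pitch = v∥·T = (1.77×10^5)(1.26×10^-3) = 222 m.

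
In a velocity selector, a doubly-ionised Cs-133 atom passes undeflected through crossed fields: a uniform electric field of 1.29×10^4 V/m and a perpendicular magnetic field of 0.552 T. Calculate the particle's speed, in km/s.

v ≈ 23.4 km/s

For zero net force, qE = qvB, so v = E/B.
v = (1.29×10^4) / (0.552) = 2.34×10^4 m/s.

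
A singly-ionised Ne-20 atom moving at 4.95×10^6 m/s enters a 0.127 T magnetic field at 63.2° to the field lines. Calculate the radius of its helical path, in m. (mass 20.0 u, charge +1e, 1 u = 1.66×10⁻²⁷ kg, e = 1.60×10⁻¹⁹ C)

Only the perpendicular component v⊥ = v sin63.2° = 4.42×10^6 m/s is bent by the field.
r = m v⊥ /(qB) = (3.32×10^-26)(4.42×10^6) / [(1×1.60×10^-19)(0.127)] = 7.22 m.

r ≈ 7.22 m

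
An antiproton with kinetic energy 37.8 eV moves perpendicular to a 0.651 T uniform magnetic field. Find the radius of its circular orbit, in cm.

r ≈ 0.136 cm

Convert the energy: K = 37.8 eV = 6.05×10^-18 J.
v = √(2K/m) = √(2·6.05×10^-18/1.67×10^-27) = 8.51×10^4 m/s.
r = mv/(qB) = (1.67×10^-27)(8.51×10^4) / [(1×1.60×10^-19)(0.651)] = 1.36×10^-3 m.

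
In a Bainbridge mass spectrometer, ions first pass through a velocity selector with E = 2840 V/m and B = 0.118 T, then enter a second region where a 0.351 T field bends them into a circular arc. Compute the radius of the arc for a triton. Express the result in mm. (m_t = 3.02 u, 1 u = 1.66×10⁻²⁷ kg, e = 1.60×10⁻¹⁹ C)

r ≈ 2.15 mm

The selector passes v = E/B = 2840/0.118 = 2.41×10^4 m/s.
In the deflection region, r = mv/(qB₂) = (5.01×10^-27)(2.41×10^4) / [(1×1.60×10^-19)(0.351)] = 2.15×10^-3 m.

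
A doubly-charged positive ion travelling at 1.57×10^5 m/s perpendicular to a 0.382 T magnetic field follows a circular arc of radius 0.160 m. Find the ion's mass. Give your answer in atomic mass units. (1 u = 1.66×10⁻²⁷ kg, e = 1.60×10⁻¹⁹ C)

m ≈ 75.0 u

qvB = mv²/r ⇒ m = qBr/v.
m = (2×1.60×10^-19)(0.382)(0.160) / (1.57×10^5) = 1.25×10^-25 kg = 75.0 u.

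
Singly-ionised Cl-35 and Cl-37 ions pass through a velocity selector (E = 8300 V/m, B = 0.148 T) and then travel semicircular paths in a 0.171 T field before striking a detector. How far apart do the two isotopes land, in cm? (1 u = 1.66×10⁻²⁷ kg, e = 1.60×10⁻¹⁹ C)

Δd ≈ 1.36 cm

Both emerge at v = E/B₁ = 5.61×10^4 m/s.
r = mv/(qB₂), so r₁ = 0.11909 m and r₂ = 0.12590 m, giving Δr = 6.81×10^-3 m.
After a semicircle each ion lands a diameter 2r from the entry slit, so the separation is 2Δr = 0.0136 m.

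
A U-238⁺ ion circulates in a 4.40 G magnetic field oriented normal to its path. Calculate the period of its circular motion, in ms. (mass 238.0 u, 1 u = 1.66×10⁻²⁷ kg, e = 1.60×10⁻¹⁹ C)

The cyclotron period is independent of speed: T = 2πm/(qB).
T = 2π(3.95×10^-25) / [(1×1.60×10^-19)(4.40×10^-4)] = 0.0353 s.

T ≈ 35.3 ms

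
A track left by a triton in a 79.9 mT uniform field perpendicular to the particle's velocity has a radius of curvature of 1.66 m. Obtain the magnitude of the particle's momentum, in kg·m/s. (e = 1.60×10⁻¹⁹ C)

p ≈ 2.12×10^-20 kg·m/s

Since qvB = mv²/r, the momentum p = mv = qBr.
p = (1×1.60×10^-19)(0.0799)(1.66) = 2.12×10^-20 kg·m/s.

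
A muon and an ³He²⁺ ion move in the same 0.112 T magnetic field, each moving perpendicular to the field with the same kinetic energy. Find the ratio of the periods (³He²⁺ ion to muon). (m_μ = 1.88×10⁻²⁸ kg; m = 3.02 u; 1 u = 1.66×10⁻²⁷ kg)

ratio ≈ 13.3

T = 2πm/(qB) is independent of speed, so T₂/T₁ = (m₂/q₂)/(m₁/q₁).
T_{³He²⁺ ion}/T_{muon} = (5.01×10^-27/2e) / (1.88×10^-28/1e) = 13.3.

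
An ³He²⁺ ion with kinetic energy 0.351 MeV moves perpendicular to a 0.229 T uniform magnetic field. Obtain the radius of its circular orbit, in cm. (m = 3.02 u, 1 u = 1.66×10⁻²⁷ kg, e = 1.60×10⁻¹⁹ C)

r ≈ 32.4 cm

Convert the energy: K = 0.351 MeV = 5.62×10^-14 J.
v = √(2K/m) = √(2·5.62×10^-14/5.01×10^-27) = 4.73×10^6 m/s.
r = mv/(qB) = (5.01×10^-27)(4.73×10^6) / [(2×1.60×10^-19)(0.229)] = 0.324 m.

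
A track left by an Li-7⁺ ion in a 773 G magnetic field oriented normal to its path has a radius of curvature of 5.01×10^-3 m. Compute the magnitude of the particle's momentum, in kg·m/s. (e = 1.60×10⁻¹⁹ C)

Since qvB = mv²/r, the momentum p = mv = qBr.
p = (1×1.60×10^-19)(0.0773)(5.01×10^-3) = 6.20×10^-23 kg·m/s.

p ≈ 6.20×10^-23 kg·m/s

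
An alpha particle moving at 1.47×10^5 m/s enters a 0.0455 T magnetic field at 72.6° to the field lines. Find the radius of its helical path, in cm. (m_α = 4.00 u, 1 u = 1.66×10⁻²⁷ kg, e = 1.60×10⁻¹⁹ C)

Only the perpendicular component v⊥ = v sin72.6° = 1.40×10^5 m/s is bent by the field.
r = m v⊥ /(qB) = (6.64×10^-27)(1.40×10^5) / [(2×1.60×10^-19)(0.0455)] = 0.0640 m.

r ≈ 6.40 cm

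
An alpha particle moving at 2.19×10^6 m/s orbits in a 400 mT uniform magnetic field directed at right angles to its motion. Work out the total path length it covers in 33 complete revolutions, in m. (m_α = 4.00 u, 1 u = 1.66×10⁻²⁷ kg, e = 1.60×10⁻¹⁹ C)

r = mv/(qB) = 0.114 m, so one revolution covers 2πr = 0.714 m.
In 33 revolutions: L = 33·2πr = 23.6 m.

L ≈ 23.6 m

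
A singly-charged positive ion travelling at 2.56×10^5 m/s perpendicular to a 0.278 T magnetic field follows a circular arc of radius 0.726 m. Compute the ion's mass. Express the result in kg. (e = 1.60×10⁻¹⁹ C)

qvB = mv²/r ⇒ m = qBr/v.
m = (1×1.60×10^-19)(0.278)(0.726) / (2.56×10^5) = 1.26×10^-25 kg.

m ≈ 1.26×10^-25 kg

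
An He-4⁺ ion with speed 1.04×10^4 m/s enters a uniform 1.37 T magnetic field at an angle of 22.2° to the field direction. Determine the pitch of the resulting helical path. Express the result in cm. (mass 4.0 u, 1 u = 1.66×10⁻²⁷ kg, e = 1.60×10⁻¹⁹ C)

The velocity component along B is v∥ = v cos22.2° = 9630 m/s.
The cyclotron period T = 2πm/(qB) = 1.90×10^-7 s is set by m, q, B alone.
Pitch = v∥·T = (9630)(1.90×10^-7) = 1.83×10^-3 m.

pitch ≈ 0.183 cm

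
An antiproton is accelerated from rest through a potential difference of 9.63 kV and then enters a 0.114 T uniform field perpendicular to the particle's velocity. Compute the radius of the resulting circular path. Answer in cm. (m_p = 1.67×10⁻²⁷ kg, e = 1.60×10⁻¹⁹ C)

The kinetic energy gained is K = qV = (1×1.60×10^-19)(9630) = 1.54×10^-15 J.
v = √(2K/m) = 1.36×10^6 m/s.
r = mv/(qB) = (1.67×10^-27)(1.36×10^6) / [(1×1.60×10^-19)(0.114)] = 0.124 m.

r ≈ 12.4 cm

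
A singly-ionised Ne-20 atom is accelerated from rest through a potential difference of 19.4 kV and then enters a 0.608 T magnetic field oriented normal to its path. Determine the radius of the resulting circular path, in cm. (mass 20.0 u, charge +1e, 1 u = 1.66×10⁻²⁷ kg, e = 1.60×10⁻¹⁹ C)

r ≈ 14.8 cm

The kinetic energy gained is K = qV = (1×1.60×10^-19)(1.94×10^4) = 3.10×10^-15 J.
v = √(2K/m) = 4.32×10^5 m/s.
r = mv/(qB) = (3.32×10^-26)(4.32×10^5) / [(1×1.60×10^-19)(0.608)] = 0.148 m.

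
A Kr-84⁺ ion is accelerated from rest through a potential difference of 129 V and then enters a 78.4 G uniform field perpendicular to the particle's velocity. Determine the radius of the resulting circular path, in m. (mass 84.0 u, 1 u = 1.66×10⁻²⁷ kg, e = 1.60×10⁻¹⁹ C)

The kinetic energy gained is K = qV = (1×1.60×10^-19)(129) = 2.06×10^-17 J.
v = √(2K/m) = 1.72×10^4 m/s.
r = mv/(qB) = (1.39×10^-25)(1.72×10^4) / [(1×1.60×10^-19)(7.84×10^-3)] = 1.91 m.

r ≈ 1.91 m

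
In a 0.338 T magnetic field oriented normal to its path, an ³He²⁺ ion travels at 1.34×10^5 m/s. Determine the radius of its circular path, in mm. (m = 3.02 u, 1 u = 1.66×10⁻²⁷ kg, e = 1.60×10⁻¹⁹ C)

r ≈ 6.21 mm

The magnetic force provides the centripetal force: qvB = mv²/r, so r = mv/(qB).
r = (5.01×10^-27 kg)(1.34×10^5 m/s) / [(2×1.60×10^-19 C)(0.338 T)] = 6.21×10^-3 m.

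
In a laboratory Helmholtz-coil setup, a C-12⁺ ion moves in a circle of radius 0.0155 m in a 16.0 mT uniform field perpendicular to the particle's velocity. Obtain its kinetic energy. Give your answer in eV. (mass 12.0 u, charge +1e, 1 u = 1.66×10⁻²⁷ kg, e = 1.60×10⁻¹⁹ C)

v = qBr/m = (1×1.60×10^-19)(0.0160)(0.0155) / (1.99×10^-26) = 1990 m/s.
K = ½mv² = 0.5·(1.99×10^-26)·(1990)² = 3.95×10^-20 J = 0.247 eV.

K ≈ 0.247 eV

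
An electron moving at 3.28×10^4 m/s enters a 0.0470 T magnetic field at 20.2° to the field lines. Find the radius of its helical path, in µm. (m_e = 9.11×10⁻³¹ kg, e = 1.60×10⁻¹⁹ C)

Only the perpendicular component v⊥ = v sin20.2° = 1.13×10^4 m/s is bent by the field.
r = m v⊥ /(qB) = (9.11×10^-31)(1.13×10^4) / [(1×1.60×10^-19)(0.0470)] = 1.37×10^-6 m.

r ≈ 1.37 µm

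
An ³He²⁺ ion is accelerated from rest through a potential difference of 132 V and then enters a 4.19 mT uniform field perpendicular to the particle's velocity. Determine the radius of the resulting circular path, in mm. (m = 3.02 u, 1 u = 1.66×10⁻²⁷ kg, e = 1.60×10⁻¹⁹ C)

The kinetic energy gained is K = qV = (2×1.60×10^-19)(132) = 4.22×10^-17 J.
v = √(2K/m) = 1.30×10^5 m/s.
r = mv/(qB) = (5.01×10^-27)(1.30×10^5) / [(2×1.60×10^-19)(4.19×10^-3)] = 0.485 m.

r ≈ 485 mm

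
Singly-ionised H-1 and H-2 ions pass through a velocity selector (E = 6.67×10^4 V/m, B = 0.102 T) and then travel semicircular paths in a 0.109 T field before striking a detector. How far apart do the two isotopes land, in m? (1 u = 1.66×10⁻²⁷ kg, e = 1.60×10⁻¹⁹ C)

Δd ≈ 0.124 m

Both emerge at v = E/B₁ = 6.54×10^5 m/s.
r = mv/(qB₂), so r₁ = 0.06224 m and r₂ = 0.1245 m, giving Δr = 0.0622 m.
After a semicircle each ion lands a diameter 2r from the entry slit, so the separation is 2Δr = 0.124 m.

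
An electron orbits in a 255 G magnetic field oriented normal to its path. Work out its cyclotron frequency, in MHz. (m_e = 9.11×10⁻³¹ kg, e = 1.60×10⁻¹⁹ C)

f ≈ 713 MHz

f = qB/(2πm) = (1×1.60×10^-19)(0.0255) / [2π(9.11×10^-31)] = 7.13×10^8 Hz.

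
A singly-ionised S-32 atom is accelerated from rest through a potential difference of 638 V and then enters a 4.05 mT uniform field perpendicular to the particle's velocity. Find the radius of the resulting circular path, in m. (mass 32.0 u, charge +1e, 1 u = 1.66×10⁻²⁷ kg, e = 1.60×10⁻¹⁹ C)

r ≈ 5.08 m

The kinetic energy gained is K = qV = (1×1.60×10^-19)(638) = 1.02×10^-16 J.
v = √(2K/m) = 6.20×10^4 m/s.
r = mv/(qB) = (5.31×10^-26)(6.20×10^4) / [(1×1.60×10^-19)(4.05×10^-3)] = 5.08 m.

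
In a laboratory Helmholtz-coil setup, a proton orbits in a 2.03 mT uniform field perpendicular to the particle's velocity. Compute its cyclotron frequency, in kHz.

f ≈ 31.0 kHz

f = qB/(2πm) = (1×1.60×10^-19)(2.03×10^-3) / [2π(1.67×10^-27)] = 3.10×10^4 Hz.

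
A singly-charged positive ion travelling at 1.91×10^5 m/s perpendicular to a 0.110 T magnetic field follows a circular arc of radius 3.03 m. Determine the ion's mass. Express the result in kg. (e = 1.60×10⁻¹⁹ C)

m ≈ 2.79×10^-25 kg

qvB = mv²/r ⇒ m = qBr/v.
m = (1×1.60×10^-19)(0.110)(3.03) / (1.91×10^5) = 2.79×10^-25 kg.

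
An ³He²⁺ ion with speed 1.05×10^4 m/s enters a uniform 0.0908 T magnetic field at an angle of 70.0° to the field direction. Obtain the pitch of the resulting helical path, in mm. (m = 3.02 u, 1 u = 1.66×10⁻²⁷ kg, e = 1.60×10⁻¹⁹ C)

pitch ≈ 3.89 mm

The velocity component along B is v∥ = v cos70.0° = 3590 m/s.
The cyclotron period T = 2πm/(qB) = 1.08×10^-6 s is set by m, q, B alone.
Pitch = v∥·T = (3590)(1.08×10^-6) = 3.89×10^-3 m.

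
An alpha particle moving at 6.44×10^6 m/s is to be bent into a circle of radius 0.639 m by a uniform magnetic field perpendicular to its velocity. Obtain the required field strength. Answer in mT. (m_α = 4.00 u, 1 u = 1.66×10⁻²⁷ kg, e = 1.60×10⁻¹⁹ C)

B ≈ 209 mT

qvB = mv²/r gives B = mv/(qr).
B = (6.64×10^-27)(6.44×10^6) / [(2×1.60×10^-19)(0.639)] = 0.209 T.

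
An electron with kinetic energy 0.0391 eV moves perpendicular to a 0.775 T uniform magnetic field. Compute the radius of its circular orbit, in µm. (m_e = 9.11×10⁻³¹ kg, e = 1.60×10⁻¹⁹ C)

r ≈ 0.861 µm

Convert the energy: K = 0.0391 eV = 6.26×10^-21 J.
v = √(2K/m) = √(2·6.26×10^-21/9.11×10^-31) = 1.17×10^5 m/s.
r = mv/(qB) = (9.11×10^-31)(1.17×10^5) / [(1×1.60×10^-19)(0.775)] = 8.61×10^-7 m.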